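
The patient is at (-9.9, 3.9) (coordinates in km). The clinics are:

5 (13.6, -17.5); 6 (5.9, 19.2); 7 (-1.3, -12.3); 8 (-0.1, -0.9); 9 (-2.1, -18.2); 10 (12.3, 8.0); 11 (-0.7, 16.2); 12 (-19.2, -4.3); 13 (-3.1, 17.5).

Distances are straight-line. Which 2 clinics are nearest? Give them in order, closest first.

8, 12

Distances from (-9.9, 3.9):
5: 31.8 km
6: 22.0 km
7: 18.3 km
8: 10.9 km
9: 23.4 km
10: 22.6 km
11: 15.4 km
12: 12.4 km
13: 15.2 km
Sorted: 8 (10.9 km) < 12 (12.4 km) < 13 (15.2 km) < 11 (15.4 km) < …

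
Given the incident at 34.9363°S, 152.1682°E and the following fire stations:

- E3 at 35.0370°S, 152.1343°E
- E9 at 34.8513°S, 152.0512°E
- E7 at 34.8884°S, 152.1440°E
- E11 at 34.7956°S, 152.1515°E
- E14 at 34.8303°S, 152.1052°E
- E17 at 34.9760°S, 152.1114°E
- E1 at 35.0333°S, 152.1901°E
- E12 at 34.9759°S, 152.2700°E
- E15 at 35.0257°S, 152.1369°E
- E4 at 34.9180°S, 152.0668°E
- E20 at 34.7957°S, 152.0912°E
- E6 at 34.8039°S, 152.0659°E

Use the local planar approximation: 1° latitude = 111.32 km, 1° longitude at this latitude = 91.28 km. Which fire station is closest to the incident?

Distances from 34.9363°S, 152.1682°E:
E3: √((-0.1007·111.32)² + (-0.0339·91.28)²) = √(125.662396 + 9.575262) = 11.6292 km
E9: √((0.0850·111.32)² + (-0.1170·91.28)²) = √(89.533229 + 114.057274) = 14.2685 km
E7: √((0.0479·111.32)² + (-0.0242·91.28)²) = √(28.432655 + 4.879575) = 5.7717 km
E11: √((0.1407·111.32)² + (-0.0167·91.28)²) = √(245.320923 + 2.323722) = 15.7367 km
E14: √((0.1060·111.32)² + (-0.0630·91.28)²) = √(139.238112 + 33.069860) = 13.1266 km
E17: √((-0.0397·111.32)² + (-0.0568·91.28)²) = √(19.531132 + 26.881156) = 6.8127 km
E1: √((-0.0970·111.32)² + (0.0219·91.28)²) = √(116.597668 + 3.996129) = 10.9815 km
E12: √((-0.0396·111.32)² + (0.1018·91.28)²) = √(19.432862 + 86.346914) = 10.2849 km
E15: √((-0.0894·111.32)² + (-0.0313·91.28)²) = √(99.042463 + 8.162815) = 10.3540 km
E4: √((0.0183·111.32)² + (-0.1014·91.28)²) = √(4.150005 + 85.669686) = 9.4773 km
E20: √((0.1406·111.32)² + (-0.0770·91.28)²) = √(244.972332 + 49.400656) = 17.1573 km
E6: √((0.1324·111.32)² + (-0.1023·91.28)²) = √(217.231282 + 87.197198) = 17.4479 km
Minimum: E7 at 5.7717 km.

E7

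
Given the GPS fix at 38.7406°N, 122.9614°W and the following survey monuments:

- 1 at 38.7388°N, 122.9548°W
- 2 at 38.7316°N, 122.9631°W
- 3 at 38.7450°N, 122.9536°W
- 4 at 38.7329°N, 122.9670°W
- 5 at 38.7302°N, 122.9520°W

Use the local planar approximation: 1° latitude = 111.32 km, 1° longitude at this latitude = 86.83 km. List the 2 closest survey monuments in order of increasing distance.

1, 3

Distances from 38.7406°N, 122.9614°W:
1: √((-0.0018·111.32)² + (0.0066·86.83)²) = √(0.040151 + 0.328418) = 0.6071 km
2: √((-0.0090·111.32)² + (-0.0017·86.83)²) = √(1.003764 + 0.021789) = 1.0127 km
3: √((0.0044·111.32)² + (0.0078·86.83)²) = √(0.239912 + 0.458700) = 0.8358 km
4: √((-0.0077·111.32)² + (-0.0056·86.83)²) = √(0.734730 + 0.236437) = 0.9855 km
5: √((-0.0104·111.32)² + (0.0094·86.83)²) = √(1.340334 + 0.666186) = 1.4165 km
Sorted: 1 (0.6071 km) < 3 (0.8358 km) < 4 (0.9855 km) < 2 (1.0127 km) < …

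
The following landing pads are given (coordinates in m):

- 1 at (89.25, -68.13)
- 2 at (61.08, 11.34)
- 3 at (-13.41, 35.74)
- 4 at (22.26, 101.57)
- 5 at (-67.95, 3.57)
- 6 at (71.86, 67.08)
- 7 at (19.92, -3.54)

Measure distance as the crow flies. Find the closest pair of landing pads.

2 and 7

Pairwise distances:
1–2: 84.32 m
1–3: 146.04 m
1–4: 182.44 m
1–5: 172.78 m
1–6: 136.32 m
1–7: 94.76 m
2–3: 78.38 m
2–4: 98.23 m
2–5: 129.26 m
2–6: 56.77 m
2–7: 43.77 m
3–4: 74.87 m
3–5: 63.32 m
3–6: 90.85 m
3–7: 51.52 m
4–5: 133.20 m
4–6: 60.41 m
4–7: 105.14 m
5–6: 153.56 m
5–7: 88.16 m
6–7: 87.66 m
Closest pair: 2–7 at 43.77 m.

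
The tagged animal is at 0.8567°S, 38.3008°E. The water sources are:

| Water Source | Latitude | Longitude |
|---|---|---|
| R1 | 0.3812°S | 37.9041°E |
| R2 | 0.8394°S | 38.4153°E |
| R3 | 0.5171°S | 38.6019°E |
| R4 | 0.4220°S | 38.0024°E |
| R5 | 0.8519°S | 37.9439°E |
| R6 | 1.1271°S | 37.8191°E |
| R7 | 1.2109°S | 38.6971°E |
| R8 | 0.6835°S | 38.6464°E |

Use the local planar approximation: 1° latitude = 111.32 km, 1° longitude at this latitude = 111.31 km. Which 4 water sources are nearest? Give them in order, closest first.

Distances from 0.8567°S, 38.3008°E:
R1: √((0.4755·111.32)² + (-0.3967·111.31)²) = √(2801.866495 + 1949.812124) = 68.9324 km
R2: √((0.0173·111.32)² + (0.1145·111.31)²) = √(3.708844 + 162.434898) = 12.8897 km
R3: √((0.3396·111.32)² + (0.3011·111.31)²) = √(1429.162981 + 1123.284785) = 50.5218 km
R4: √((0.4347·111.32)² + (-0.2984·111.31)²) = √(2341.669912 + 1103.229848) = 58.6933 km
R5: √((0.0048·111.32)² + (-0.3569·111.31)²) = √(0.285515 + 1578.197901) = 39.7301 km
R6: √((-0.2704·111.32)² + (-0.4817·111.31)²) = √(906.065866 + 2874.892819) = 61.4895 km
R7: √((-0.3542·111.32)² + (0.3963·111.31)²) = √(1554.688940 + 1945.882042) = 59.1656 km
R8: √((0.1732·111.32)² + (0.3456·111.31)²) = √(371.742462 + 1479.843649) = 43.0301 km
Sorted: R2 (12.8897 km) < R5 (39.7301 km) < R8 (43.0301 km) < R3 (50.5218 km) < R4 (58.6933 km) < R7 (59.1656 km) < …

R2, R5, R8, R3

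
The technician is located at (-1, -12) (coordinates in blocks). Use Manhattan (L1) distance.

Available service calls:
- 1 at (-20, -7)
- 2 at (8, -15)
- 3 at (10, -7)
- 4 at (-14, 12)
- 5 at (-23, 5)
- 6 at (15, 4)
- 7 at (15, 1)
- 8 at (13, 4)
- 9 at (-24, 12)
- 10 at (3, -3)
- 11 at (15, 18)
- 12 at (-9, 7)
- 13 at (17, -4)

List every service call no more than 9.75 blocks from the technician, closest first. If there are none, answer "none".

none

Distances from (-1, -12):
1: 24 blocks
2: 12 blocks
3: 16 blocks
4: 37 blocks
5: 39 blocks
6: 32 blocks
7: 29 blocks
8: 30 blocks
9: 47 blocks
10: 13 blocks
11: 46 blocks
12: 27 blocks
13: 26 blocks
Threshold 9.75 blocks: none within range.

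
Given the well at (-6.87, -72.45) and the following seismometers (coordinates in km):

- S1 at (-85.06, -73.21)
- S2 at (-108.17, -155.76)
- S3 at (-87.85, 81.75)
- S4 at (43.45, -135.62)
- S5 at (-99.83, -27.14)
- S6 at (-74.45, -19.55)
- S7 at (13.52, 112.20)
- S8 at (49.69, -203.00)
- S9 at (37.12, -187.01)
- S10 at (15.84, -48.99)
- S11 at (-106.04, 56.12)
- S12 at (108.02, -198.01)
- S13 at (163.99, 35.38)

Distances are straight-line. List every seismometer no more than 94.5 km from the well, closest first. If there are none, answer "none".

S10, S1, S4, S6

Distances from (-6.87, -72.45):
S1: √((-78.19)² + (-0.76)²) = √(6113.6761 + 0.5776) = 78.19 km
S2: √((-101.30)² + (-83.31)²) = √(10261.6900 + 6940.5561) = 131.16 km
S3: √((-80.98)² + (154.20)²) = √(6557.7604 + 23777.6400) = 174.17 km
S4: √((50.32)² + (-63.17)²) = √(2532.1024 + 3990.4489) = 80.76 km
S5: √((-92.96)² + (45.31)²) = √(8641.5616 + 2052.9961) = 103.41 km
S6: √((-67.58)² + (52.90)²) = √(4567.0564 + 2798.4100) = 85.82 km
S7: √((20.39)² + (184.65)²) = √(415.7521 + 34095.6225) = 185.77 km
S8: √((56.56)² + (-130.55)²) = √(3199.0336 + 17043.3025) = 142.28 km
S9: √((43.99)² + (-114.56)²) = √(1935.1201 + 13123.9936) = 122.72 km
S10: √((22.71)² + (23.46)²) = √(515.7441 + 550.3716) = 32.65 km
S11: √((-99.17)² + (128.57)²) = √(9834.6889 + 16530.2449) = 162.37 km
S12: √((114.89)² + (-125.56)²) = √(13199.7121 + 15765.3136) = 170.19 km
S13: √((170.86)² + (107.83)²) = √(29193.1396 + 11627.3089) = 202.04 km
Threshold 94.5 km: S10 (32.65 km), S1 (78.19 km), S4 (80.76 km), S6 (85.82 km) are within range.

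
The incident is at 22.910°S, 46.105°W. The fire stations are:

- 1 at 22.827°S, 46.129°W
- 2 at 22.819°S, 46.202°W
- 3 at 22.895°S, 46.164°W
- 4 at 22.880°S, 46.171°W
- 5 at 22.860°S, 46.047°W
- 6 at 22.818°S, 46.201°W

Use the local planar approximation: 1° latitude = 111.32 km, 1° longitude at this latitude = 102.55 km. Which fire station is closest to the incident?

3

Distances from 22.910°S, 46.105°W:
1: 9.562 km
2: 14.198 km
3: 6.277 km
4: 7.547 km
5: 8.146 km
6: 14.206 km
Minimum: 3 at 6.277 km.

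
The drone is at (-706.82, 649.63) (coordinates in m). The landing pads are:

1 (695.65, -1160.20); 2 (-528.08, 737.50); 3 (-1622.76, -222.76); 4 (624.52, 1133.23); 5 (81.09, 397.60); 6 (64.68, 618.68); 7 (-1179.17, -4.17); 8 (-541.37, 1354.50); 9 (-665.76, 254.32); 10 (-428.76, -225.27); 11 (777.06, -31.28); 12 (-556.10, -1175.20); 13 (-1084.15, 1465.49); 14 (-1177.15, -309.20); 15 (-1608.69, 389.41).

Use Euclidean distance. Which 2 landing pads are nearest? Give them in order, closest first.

Distances from (-706.82, 649.63):
1: √((1402.47)² + (-1809.83)²) = √(1966922.1009 + 3275484.6289) = 2289.63 m
2: √((178.74)² + (87.87)²) = √(31947.9876 + 7721.1369) = 199.17 m
3: √((-915.94)² + (-872.39)²) = √(838946.0836 + 761064.3121) = 1264.92 m
4: √((1331.34)² + (483.60)²) = √(1772466.1956 + 233868.9600) = 1416.45 m
5: √((787.91)² + (-252.03)²) = √(620802.1681 + 63519.1209) = 827.24 m
6: √((771.50)² + (-30.95)²) = √(595212.2500 + 957.9025) = 772.12 m
7: √((-472.35)² + (-653.80)²) = √(223114.5225 + 427454.4400) = 806.58 m
8: √((165.45)² + (704.87)²) = √(27373.7025 + 496841.7169) = 724.03 m
9: √((41.06)² + (-395.31)²) = √(1685.9236 + 156269.9961) = 397.44 m
10: √((278.06)² + (-874.90)²) = √(77317.3636 + 765450.0100) = 918.02 m
11: √((1483.88)² + (-680.91)²) = √(2201899.8544 + 463638.4281) = 1632.65 m
12: √((150.72)² + (-1824.83)²) = √(22716.5184 + 3330004.5289) = 1831.04 m
13: √((-377.33)² + (815.86)²) = √(142377.9289 + 665627.5396) = 898.89 m
14: √((-470.33)² + (-958.83)²) = √(221210.3089 + 919354.9689) = 1067.97 m
15: √((-901.87)² + (-260.22)²) = √(813369.4969 + 67714.4484) = 938.66 m
Sorted: 2 (199.17 m) < 9 (397.44 m) < 8 (724.03 m) < 6 (772.12 m) < …

2, 9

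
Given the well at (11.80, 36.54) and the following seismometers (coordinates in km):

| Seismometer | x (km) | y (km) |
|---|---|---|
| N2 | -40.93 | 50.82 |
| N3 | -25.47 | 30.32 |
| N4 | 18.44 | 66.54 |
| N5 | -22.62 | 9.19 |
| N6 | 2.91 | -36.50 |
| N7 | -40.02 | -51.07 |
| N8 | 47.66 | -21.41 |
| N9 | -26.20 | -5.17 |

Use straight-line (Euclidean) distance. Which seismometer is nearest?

N4

Distances from (11.80, 36.54):
N2: 54.63 km
N3: 37.79 km
N4: 30.73 km
N5: 43.96 km
N6: 73.58 km
N7: 101.79 km
N8: 68.15 km
N9: 56.42 km
Minimum: N4 at 30.73 km.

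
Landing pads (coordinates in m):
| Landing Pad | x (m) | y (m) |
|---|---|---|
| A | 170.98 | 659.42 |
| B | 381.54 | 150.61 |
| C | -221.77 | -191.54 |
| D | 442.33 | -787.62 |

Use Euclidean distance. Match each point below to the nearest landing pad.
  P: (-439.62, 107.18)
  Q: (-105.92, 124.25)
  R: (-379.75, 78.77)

P→C; Q→C; R→C

P at (-439.62, 107.18):
  A: √((610.60)² + (552.24)²) = √(372832.3600 + 304969.0176) = 823.29 m
  B: √((821.16)² + (43.43)²) = √(674303.7456 + 1886.1649) = 822.31 m
  C: √((217.85)² + (-298.72)²) = √(47458.6225 + 89233.6384) = 369.72 m
  D: √((881.95)² + (-894.80)²) = √(777835.8025 + 800667.0400) = 1256.38 m
  → nearest: C (369.72 m)
Q at (-105.92, 124.25):
  A: √((276.90)² + (535.17)²) = √(76673.6100 + 286406.9289) = 602.56 m
  B: √((487.46)² + (26.36)²) = √(237617.2516 + 694.8496) = 488.17 m
  C: √((-115.85)² + (-315.79)²) = √(13421.2225 + 99723.3241) = 336.37 m
  D: √((548.25)² + (-911.87)²) = √(300578.0625 + 831506.8969) = 1063.99 m
  → nearest: C (336.37 m)
R at (-379.75, 78.77):
  A: √((550.73)² + (580.65)²) = √(303303.5329 + 337154.4225) = 800.29 m
  B: √((761.29)² + (71.84)²) = √(579562.4641 + 5160.9856) = 764.67 m
  C: √((157.98)² + (-270.31)²) = √(24957.6804 + 73067.4961) = 313.09 m
  D: √((822.08)² + (-866.39)²) = √(675815.5264 + 750631.6321) = 1194.34 m
  → nearest: C (313.09 m)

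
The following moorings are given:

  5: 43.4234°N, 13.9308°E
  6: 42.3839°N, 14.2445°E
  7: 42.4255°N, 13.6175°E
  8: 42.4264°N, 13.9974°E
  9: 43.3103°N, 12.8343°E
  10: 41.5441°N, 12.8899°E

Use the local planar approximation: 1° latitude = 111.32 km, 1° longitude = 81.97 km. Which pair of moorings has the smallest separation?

6 and 8

Pairwise distances:
5–6: 118.5397 km
5–7: 114.0161 km
5–8: 111.1202 km
5–9: 90.7576 km
5–10: 225.9339 km
6–7: 51.6034 km
6–8: 20.8000 km
6–9: 154.9101 km
6–10: 145.1511 km
7–8: 31.1406 km
7–9: 117.5710 km
7–10: 114.8222 km
8–9: 137.0084 km
8–10: 133.7462 km
9–10: 196.6662 km
Closest pair: 6–8 at 20.8000 km.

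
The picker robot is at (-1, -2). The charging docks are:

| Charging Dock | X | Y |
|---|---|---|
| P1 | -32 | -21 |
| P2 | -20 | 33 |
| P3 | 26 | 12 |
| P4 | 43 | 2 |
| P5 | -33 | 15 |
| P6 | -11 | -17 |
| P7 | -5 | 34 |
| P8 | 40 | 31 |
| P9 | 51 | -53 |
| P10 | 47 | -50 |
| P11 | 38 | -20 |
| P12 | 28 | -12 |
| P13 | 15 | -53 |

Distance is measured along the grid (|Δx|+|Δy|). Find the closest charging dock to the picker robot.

P6

Distances from (-1, -2):
P1: |-31| + |-19| = 31 + 19 = 50
P2: |-19| + |35| = 19 + 35 = 54
P3: |27| + |14| = 27 + 14 = 41
P4: |44| + |4| = 44 + 4 = 48
P5: |-32| + |17| = 32 + 17 = 49
P6: |-10| + |-15| = 10 + 15 = 25
P7: |-4| + |36| = 4 + 36 = 40
P8: |41| + |33| = 41 + 33 = 74
P9: |52| + |-51| = 52 + 51 = 103
P10: |48| + |-48| = 48 + 48 = 96
P11: |39| + |-18| = 39 + 18 = 57
P12: |29| + |-10| = 29 + 10 = 39
P13: |16| + |-51| = 16 + 51 = 67
Minimum: P6 at 25.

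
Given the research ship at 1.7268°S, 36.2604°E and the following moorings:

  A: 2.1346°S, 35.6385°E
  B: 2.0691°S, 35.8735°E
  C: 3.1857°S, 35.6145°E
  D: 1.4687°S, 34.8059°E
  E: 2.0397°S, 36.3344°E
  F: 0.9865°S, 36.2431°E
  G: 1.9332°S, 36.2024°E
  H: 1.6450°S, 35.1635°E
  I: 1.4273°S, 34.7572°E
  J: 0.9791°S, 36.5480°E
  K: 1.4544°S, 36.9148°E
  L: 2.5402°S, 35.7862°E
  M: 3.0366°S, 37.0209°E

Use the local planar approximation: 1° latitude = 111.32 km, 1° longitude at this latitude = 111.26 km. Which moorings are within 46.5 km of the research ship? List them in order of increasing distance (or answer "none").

Distances from 1.7268°S, 36.2604°E:
A: 82.7553 km
B: 57.4889 km
C: 177.5938 km
D: 164.3585 km
E: 35.7918 km
F: 82.4327 km
G: 23.8654 km
H: 122.3803 km
I: 170.5368 km
J: 89.1728 km
K: 78.8708 km
L: 104.7972 km
M: 168.5795 km
Threshold 46.5 km: G (23.8654 km), E (35.7918 km) are within range.

G, E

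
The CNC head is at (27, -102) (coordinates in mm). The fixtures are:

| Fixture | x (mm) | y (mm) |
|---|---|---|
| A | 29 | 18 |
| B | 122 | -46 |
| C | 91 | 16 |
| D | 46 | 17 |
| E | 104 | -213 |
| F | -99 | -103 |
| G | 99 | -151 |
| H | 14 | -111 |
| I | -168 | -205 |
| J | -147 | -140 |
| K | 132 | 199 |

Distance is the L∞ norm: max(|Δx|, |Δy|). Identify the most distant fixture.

K

Distances from (27, -102):
A: max(|2|, |120|) = 120 mm
B: max(|95|, |56|) = 95 mm
C: max(|64|, |118|) = 118 mm
D: max(|19|, |119|) = 119 mm
E: max(|77|, |-111|) = 111 mm
F: max(|-126|, |-1|) = 126 mm
G: max(|72|, |-49|) = 72 mm
H: max(|-13|, |-9|) = 13 mm
I: max(|-195|, |-103|) = 195 mm
J: max(|-174|, |-38|) = 174 mm
K: max(|105|, |301|) = 301 mm
Maximum: K at 301 mm.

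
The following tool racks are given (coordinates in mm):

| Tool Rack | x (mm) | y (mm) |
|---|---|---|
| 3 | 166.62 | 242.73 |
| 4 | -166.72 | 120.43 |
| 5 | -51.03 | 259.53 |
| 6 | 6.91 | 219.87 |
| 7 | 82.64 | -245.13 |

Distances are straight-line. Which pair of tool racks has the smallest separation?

Pairwise distances:
3–4: 355.07 mm
3–5: 218.30 mm
3–6: 161.34 mm
3–7: 495.04 mm
4–5: 180.92 mm
4–6: 200.09 mm
4–7: 442.51 mm
5–6: 70.21 mm
5–7: 522.06 mm
6–7: 471.13 mm
Closest pair: 5–6 at 70.21 mm.

5 and 6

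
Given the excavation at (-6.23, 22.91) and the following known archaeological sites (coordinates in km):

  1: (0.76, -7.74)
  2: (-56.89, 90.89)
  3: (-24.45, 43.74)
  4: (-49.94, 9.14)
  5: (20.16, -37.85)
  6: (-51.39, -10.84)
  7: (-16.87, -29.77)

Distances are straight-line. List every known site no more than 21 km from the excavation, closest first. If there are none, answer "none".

Distances from (-6.23, 22.91):
1: √((6.99)² + (-30.65)²) = √(48.8601 + 939.4225) = 31.44 km
2: √((-50.66)² + (67.98)²) = √(2566.4356 + 4621.2804) = 84.78 km
3: √((-18.22)² + (20.83)²) = √(331.9684 + 433.8889) = 27.67 km
4: √((-43.71)² + (-13.77)²) = √(1910.5641 + 189.6129) = 45.83 km
5: √((26.39)² + (-60.76)²) = √(696.4321 + 3691.7776) = 66.24 km
6: √((-45.16)² + (-33.75)²) = √(2039.4256 + 1139.0625) = 56.38 km
7: √((-10.64)² + (-52.68)²) = √(113.2096 + 2775.1824) = 53.74 km
Threshold 21 km: none within range.

none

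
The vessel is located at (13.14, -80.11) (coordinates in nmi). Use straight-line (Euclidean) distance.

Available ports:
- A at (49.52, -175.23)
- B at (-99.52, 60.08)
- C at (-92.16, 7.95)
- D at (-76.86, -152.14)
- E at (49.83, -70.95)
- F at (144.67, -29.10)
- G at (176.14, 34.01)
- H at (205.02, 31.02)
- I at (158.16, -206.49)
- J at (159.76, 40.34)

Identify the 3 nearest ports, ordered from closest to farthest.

E, A, D

Distances from (13.14, -80.11):
A: √((36.38)² + (-95.12)²) = √(1323.5044 + 9047.8144) = 101.84 nmi
B: √((-112.66)² + (140.19)²) = √(12692.2756 + 19653.2361) = 179.85 nmi
C: √((-105.30)² + (88.06)²) = √(11088.0900 + 7754.5636) = 137.27 nmi
D: √((-90.00)² + (-72.03)²) = √(8100.0000 + 5188.3209) = 115.27 nmi
E: √((36.69)² + (9.16)²) = √(1346.1561 + 83.9056) = 37.82 nmi
F: √((131.53)² + (51.01)²) = √(17300.1409 + 2602.0201) = 141.08 nmi
G: √((163.00)² + (114.12)²) = √(26569.0000 + 13023.3744) = 198.98 nmi
H: √((191.88)² + (111.13)²) = √(36817.9344 + 12349.8769) = 221.74 nmi
I: √((145.02)² + (-126.38)²) = √(21030.8004 + 15971.9044) = 192.36 nmi
J: √((146.62)² + (120.45)²) = √(21497.4244 + 14508.2025) = 189.75 nmi
Sorted: E (37.82 nmi) < A (101.84 nmi) < D (115.27 nmi) < C (137.27 nmi) < F (141.08 nmi) < …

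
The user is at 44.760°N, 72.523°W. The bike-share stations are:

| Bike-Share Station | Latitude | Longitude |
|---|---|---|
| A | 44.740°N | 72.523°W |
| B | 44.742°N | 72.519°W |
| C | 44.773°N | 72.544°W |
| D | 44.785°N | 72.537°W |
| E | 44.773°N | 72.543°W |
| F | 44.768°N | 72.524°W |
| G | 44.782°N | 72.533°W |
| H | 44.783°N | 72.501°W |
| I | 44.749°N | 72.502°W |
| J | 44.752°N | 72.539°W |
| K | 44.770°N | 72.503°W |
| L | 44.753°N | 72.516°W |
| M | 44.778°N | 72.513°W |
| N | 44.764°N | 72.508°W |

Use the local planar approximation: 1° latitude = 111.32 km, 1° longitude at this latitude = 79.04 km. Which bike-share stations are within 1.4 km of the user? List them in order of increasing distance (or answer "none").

F, L, N

Distances from 44.760°N, 72.523°W:
A: 2.226 km
B: 2.029 km
C: 2.202 km
D: 2.995 km
E: 2.143 km
F: 0.894 km
G: 2.573 km
H: 3.095 km
I: 2.063 km
J: 1.547 km
K: 1.933 km
L: 0.956 km
M: 2.154 km
N: 1.266 km
Threshold 1.4 km: F (0.894 km), L (0.956 km), N (1.266 km) are within range.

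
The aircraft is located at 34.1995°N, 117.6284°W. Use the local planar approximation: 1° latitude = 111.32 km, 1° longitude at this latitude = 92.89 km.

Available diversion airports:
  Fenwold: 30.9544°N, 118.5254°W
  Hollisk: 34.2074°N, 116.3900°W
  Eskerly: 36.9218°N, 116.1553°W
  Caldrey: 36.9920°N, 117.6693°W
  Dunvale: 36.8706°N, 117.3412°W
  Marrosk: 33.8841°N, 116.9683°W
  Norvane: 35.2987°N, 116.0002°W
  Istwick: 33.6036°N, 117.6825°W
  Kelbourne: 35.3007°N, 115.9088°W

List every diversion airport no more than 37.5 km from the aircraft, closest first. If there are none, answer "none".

Distances from 34.1995°N, 117.6284°W:
Fenwold: √((-3.2451·111.32)² + (-0.8970·92.89)²) = √(130497.611900 + 6942.610677) = 370.7293 km
Hollisk: √((0.0079·111.32)² + (1.2384·92.89)²) = √(0.773394 + 13233.045703) = 115.0383 km
Eskerly: √((2.7223·111.32)² + (1.4731·92.89)²) = √(91837.142372 + 18724.161777) = 332.5076 km
Caldrey: √((2.7925·111.32)² + (-0.0409·92.89)²) = √(96634.623493 + 14.433928) = 310.8843 km
Dunvale: √((2.6711·111.32)² + (0.2872·92.89)²) = √(88415.150394 + 711.716111) = 298.5412 km
Marrosk: √((-0.3154·111.32)² + (0.6601·92.89)²) = √(1232.735132 + 3759.736350) = 70.6574 km
Norvane: √((1.0992·111.32)² + (1.6282·92.89)²) = √(14972.690064 + 22874.595687) = 194.5438 km
Istwick: √((-0.5959·111.32)² + (-0.0541·92.89)²) = √(4400.410235 + 25.254133) = 66.5257 km
Kelbourne: √((1.1012·111.32)² + (1.7196·92.89)²) = √(15027.225405 + 25514.837026) = 201.3506 km
Threshold 37.5 km: none within range.

none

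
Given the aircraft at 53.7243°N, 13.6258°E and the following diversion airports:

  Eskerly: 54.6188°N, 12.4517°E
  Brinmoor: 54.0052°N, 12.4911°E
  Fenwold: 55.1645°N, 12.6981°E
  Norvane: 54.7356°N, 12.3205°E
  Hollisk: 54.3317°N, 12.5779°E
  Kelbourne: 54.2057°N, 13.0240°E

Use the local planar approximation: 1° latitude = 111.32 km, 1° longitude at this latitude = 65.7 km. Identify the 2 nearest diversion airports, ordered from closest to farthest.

Distances from 53.7243°N, 13.6258°E:
Eskerly: √((0.8945·111.32)² + (-1.1741·65.7)²) = √(9915.327997 + 5950.328126) = 125.9589 km
Brinmoor: √((0.2809·111.32)² + (-1.1347·65.7)²) = √(977.799642 + 5557.671189) = 80.8423 km
Fenwold: √((1.4402·111.32)² + (-0.9277·65.7)²) = √(25703.484850 + 3714.889091) = 171.5179 km
Norvane: √((1.0113·111.32)² + (-1.3053·65.7)²) = √(12673.787171 + 7354.470582) = 141.5212 km
Hollisk: √((0.6074·111.32)² + (-1.0479·65.7)²) = √(4571.892082 + 4739.913540) = 96.4977 km
Kelbourne: √((0.4814·111.32)² + (-0.6018·65.7)²) = √(2871.828937 + 1563.274004) = 66.5966 km
Sorted: Kelbourne (66.5966 km) < Brinmoor (80.8423 km) < Hollisk (96.4977 km) < Eskerly (125.9589 km) < …

Kelbourne, Brinmoor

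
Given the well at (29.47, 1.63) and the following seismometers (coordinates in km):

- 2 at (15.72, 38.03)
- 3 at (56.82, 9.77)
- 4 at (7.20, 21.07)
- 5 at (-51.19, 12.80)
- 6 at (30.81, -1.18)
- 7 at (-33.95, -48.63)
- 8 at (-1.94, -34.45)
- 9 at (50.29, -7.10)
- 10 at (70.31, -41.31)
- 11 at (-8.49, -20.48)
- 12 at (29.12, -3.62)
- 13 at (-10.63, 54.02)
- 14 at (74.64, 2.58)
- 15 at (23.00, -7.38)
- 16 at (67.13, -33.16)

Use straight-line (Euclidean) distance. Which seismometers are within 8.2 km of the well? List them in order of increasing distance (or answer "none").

6, 12

Distances from (29.47, 1.63):
2: √((-13.75)² + (36.40)²) = √(189.0625 + 1324.9600) = 38.91 km
3: √((27.35)² + (8.14)²) = √(748.0225 + 66.2596) = 28.54 km
4: √((-22.27)² + (19.44)²) = √(495.9529 + 377.9136) = 29.56 km
5: √((-80.66)² + (11.17)²) = √(6506.0356 + 124.7689) = 81.43 km
6: √((1.34)² + (-2.81)²) = √(1.7956 + 7.8961) = 3.11 km
7: √((-63.42)² + (-50.26)²) = √(4022.0964 + 2526.0676) = 80.92 km
8: √((-31.41)² + (-36.08)²) = √(986.5881 + 1301.7664) = 47.84 km
9: √((20.82)² + (-8.73)²) = √(433.4724 + 76.2129) = 22.58 km
10: √((40.84)² + (-42.94)²) = √(1667.9056 + 1843.8436) = 59.26 km
11: √((-37.96)² + (-22.11)²) = √(1440.9616 + 488.8521) = 43.93 km
12: √((-0.35)² + (-5.25)²) = √(0.1225 + 27.5625) = 5.26 km
13: √((-40.10)² + (52.39)²) = √(1608.0100 + 2744.7121) = 65.98 km
14: √((45.17)² + (0.95)²) = √(2040.3289 + 0.9025) = 45.18 km
15: √((-6.47)² + (-9.01)²) = √(41.8609 + 81.1801) = 11.09 km
16: √((37.66)² + (-34.79)²) = √(1418.2756 + 1210.3441) = 51.27 km
Threshold 8.2 km: 6 (3.11 km), 12 (5.26 km) are within range.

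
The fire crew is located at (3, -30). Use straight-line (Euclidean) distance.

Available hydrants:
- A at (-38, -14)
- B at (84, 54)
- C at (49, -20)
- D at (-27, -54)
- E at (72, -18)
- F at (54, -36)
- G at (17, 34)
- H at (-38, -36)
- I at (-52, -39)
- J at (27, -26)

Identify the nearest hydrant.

J

Distances from (3, -30):
A: 44.0
B: 116.7
C: 47.1
D: 38.4
E: 70.0
F: 51.4
G: 65.5
H: 41.4
I: 55.7
J: 24.3
Minimum: J at 24.3.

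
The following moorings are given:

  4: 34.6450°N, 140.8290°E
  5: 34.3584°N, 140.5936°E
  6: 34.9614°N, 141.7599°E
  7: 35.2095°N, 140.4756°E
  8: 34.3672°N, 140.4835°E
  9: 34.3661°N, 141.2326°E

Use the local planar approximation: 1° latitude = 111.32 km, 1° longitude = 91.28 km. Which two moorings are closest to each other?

Pairwise distances:
5–8: 10.0976 km
4–5: 38.4654 km
4–8: 44.1694 km
4–9: 48.1784 km
5–9: 58.3342 km
8–9: 68.3780 km
4–7: 70.6363 km
6–9: 81.9038 km
4–6: 91.9831 km
7–8: 93.7676 km
5–7: 95.3547 km
7–9: 116.5740 km
6–7: 120.4403 km
5–6: 125.8555 km
6–8: 133.9771 km
Closest pair: 5–8 at 10.0976 km.

5 and 8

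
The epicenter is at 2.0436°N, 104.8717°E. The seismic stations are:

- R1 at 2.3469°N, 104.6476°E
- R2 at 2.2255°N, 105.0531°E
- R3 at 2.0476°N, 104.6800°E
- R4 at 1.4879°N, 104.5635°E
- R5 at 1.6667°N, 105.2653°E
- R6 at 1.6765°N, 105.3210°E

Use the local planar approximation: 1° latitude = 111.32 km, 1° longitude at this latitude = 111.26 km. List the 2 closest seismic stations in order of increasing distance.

Distances from 2.0436°N, 104.8717°E:
R1: √((0.3033·111.32)² + (-0.2241·111.26)²) = √(1139.964208 + 621.672740) = 41.9719 km
R2: √((0.1819·111.32)² + (0.1814·111.26)²) = √(410.026375 + 407.335890) = 28.5895 km
R3: √((0.0040·111.32)² + (-0.1917·111.26)²) = √(0.198274 + 454.906704) = 21.3332 km
R4: √((-0.5557·111.32)² + (-0.3082·111.26)²) = √(3826.724430 + 1175.826869) = 70.7287 km
R5: √((-0.3769·111.32)² + (0.3936·111.26)²) = √(1760.348564 + 1917.733659) = 60.6472 km
R6: √((-0.3671·111.32)² + (0.4493·111.26)²) = √(1669.994975 + 2498.911918) = 64.5671 km
Sorted: R3 (21.3332 km) < R2 (28.5895 km) < R1 (41.9719 km) < R5 (60.6472 km) < …

R3, R2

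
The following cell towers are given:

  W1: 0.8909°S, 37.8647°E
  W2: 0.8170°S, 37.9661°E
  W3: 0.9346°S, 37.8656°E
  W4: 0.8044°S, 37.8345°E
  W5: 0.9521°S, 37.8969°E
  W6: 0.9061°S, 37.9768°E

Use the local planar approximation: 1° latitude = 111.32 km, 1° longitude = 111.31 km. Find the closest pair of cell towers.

W3 and W5

Pairwise distances:
W1–W2: √((0.0739·111.32)² + (0.1014·111.31)²) = √(67.676092 + 127.392622) = 13.9667 km
W1–W3: √((-0.0437·111.32)² + (0.0009·111.31)²) = √(23.665150 + 0.010036) = 4.8657 km
W1–W4: √((0.0865·111.32)² + (-0.0302·111.31)²) = √(92.721107 + 11.300099) = 10.1991 km
W1–W5: √((-0.0612·111.32)² + (0.0322·111.31)²) = √(46.414026 + 12.846361) = 7.6981 km
W1–W6: √((-0.0152·111.32)² + (0.1121·111.31)²) = √(2.863081 + 155.696766) = 12.5921 km
W2–W3: √((-0.1176·111.32)² + (-0.1005·111.31)²) = √(171.380355 + 125.141250) = 17.2198 km
W2–W4: √((0.0126·111.32)² + (-0.1316·111.31)²) = √(1.967377 + 214.575505) = 14.7154 km
W2–W5: √((-0.1351·111.32)² + (-0.0692·111.31)²) = √(226.181507 + 59.330848) = 16.8971 km
W2–W6: √((-0.0891·111.32)² + (0.0107·111.31)²) = √(98.378864 + 1.418521) = 9.9899 km
W3–W4: √((0.1302·111.32)² + (-0.0311·111.31)²) = √(210.072094 + 11.983651) = 14.9015 km
W3–W5: √((-0.0175·111.32)² + (0.0313·111.31)²) = √(3.795094 + 12.138277) = 3.9917 km
W3–W6: √((0.0285·111.32)² + (0.1112·111.31)²) = √(10.065518 + 153.206764) = 12.7778 km
W4–W5: √((-0.1477·111.32)² + (0.0624·111.31)²) = √(270.338180 + 48.243360) = 17.8489 km
W4–W6: √((-0.1017·111.32)² + (0.1423·111.31)²) = √(128.170566 + 250.887004) = 19.4694 km
W5–W6: √((0.0460·111.32)² + (0.0799·111.31)²) = √(26.221773 + 79.097348) = 10.2625 km
Closest pair: W3–W5 at 3.9917 km.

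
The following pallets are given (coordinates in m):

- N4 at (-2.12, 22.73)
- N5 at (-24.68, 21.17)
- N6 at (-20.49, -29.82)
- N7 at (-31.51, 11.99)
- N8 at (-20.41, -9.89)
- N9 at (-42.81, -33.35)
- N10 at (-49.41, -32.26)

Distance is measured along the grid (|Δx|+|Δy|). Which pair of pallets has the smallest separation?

Pairwise distances:
N4–N5: |-22.56| + |-1.56| = 22.56 + 1.56 = 24.12 m
N4–N6: |-18.37| + |-52.55| = 18.37 + 52.55 = 70.92 m
N4–N7: |-29.39| + |-10.74| = 29.39 + 10.74 = 40.13 m
N4–N8: |-18.29| + |-32.62| = 18.29 + 32.62 = 50.91 m
N4–N9: |-40.69| + |-56.08| = 40.69 + 56.08 = 96.77 m
N4–N10: |-47.29| + |-54.99| = 47.29 + 54.99 = 102.28 m
N5–N6: |4.19| + |-50.99| = 4.19 + 50.99 = 55.18 m
N5–N7: |-6.83| + |-9.18| = 6.83 + 9.18 = 16.01 m
N5–N8: |4.27| + |-31.06| = 4.27 + 31.06 = 35.33 m
N5–N9: |-18.13| + |-54.52| = 18.13 + 54.52 = 72.65 m
N5–N10: |-24.73| + |-53.43| = 24.73 + 53.43 = 78.16 m
N6–N7: |-11.02| + |41.81| = 11.02 + 41.81 = 52.83 m
N6–N8: |0.08| + |19.93| = 0.08 + 19.93 = 20.01 m
N6–N9: |-22.32| + |-3.53| = 22.32 + 3.53 = 25.85 m
N6–N10: |-28.92| + |-2.44| = 28.92 + 2.44 = 31.36 m
N7–N8: |11.10| + |-21.88| = 11.10 + 21.88 = 32.98 m
N7–N9: |-11.30| + |-45.34| = 11.30 + 45.34 = 56.64 m
N7–N10: |-17.90| + |-44.25| = 17.90 + 44.25 = 62.15 m
N8–N9: |-22.40| + |-23.46| = 22.40 + 23.46 = 45.86 m
N8–N10: |-29.00| + |-22.37| = 29.00 + 22.37 = 51.37 m
N9–N10: |-6.60| + |1.09| = 6.60 + 1.09 = 7.69 m
Closest pair: N9–N10 at 7.69 m.

N9 and N10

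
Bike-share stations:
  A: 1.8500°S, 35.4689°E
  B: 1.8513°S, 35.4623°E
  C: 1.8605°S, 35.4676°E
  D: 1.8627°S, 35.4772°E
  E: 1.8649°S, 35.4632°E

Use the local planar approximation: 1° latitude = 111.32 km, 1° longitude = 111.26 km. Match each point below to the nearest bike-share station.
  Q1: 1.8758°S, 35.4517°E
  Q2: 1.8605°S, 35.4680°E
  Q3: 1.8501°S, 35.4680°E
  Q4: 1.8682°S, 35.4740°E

Q1→E; Q2→C; Q3→A; Q4→D

Q1 at 1.8758°S, 35.4517°E:
  A: √((0.0258·111.32)² + (0.0172·111.26)²) = √(8.248706 + 3.662141) = 3.4512 km
  B: √((0.0245·111.32)² + (0.0106·111.26)²) = √(7.438383 + 1.390881) = 2.9714 km
  C: √((0.0153·111.32)² + (0.0159·111.26)²) = √(2.900877 + 3.129481) = 2.4557 km
  D: √((0.0131·111.32)² + (0.0255·111.26)²) = √(2.126616 + 8.049307) = 3.1900 km
  E: √((0.0109·111.32)² + (0.0115·111.26)²) = √(1.472310 + 1.637095) = 1.7634 km
  → nearest: E (1.7634 km)
Q2 at 1.8605°S, 35.4680°E:
  A: √((0.0105·111.32)² + (0.0009·111.26)²) = √(1.366234 + 0.010027) = 1.1731 km
  B: √((0.0092·111.32)² + (-0.0057·111.26)²) = √(1.048871 + 0.402187) = 1.2046 km
  C: √((0.0000·111.32)² + (-0.0004·111.26)²) = √(0.000000 + 0.001981) = 0.0445 km
  D: √((-0.0022·111.32)² + (0.0092·111.26)²) = √(0.059978 + 1.047741) = 1.0525 km
  E: √((-0.0044·111.32)² + (-0.0048·111.26)²) = √(0.239912 + 0.285207) = 0.7247 km
  → nearest: C (0.0445 km)
Q3 at 1.8501°S, 35.4680°E:
  A: √((0.0001·111.32)² + (0.0009·111.26)²) = √(0.000124 + 0.010027) = 0.1008 km
  B: √((-0.0012·111.32)² + (-0.0057·111.26)²) = √(0.017845 + 0.402187) = 0.6481 km
  C: √((-0.0104·111.32)² + (-0.0004·111.26)²) = √(1.340334 + 0.001981) = 1.1586 km
  D: √((-0.0126·111.32)² + (0.0092·111.26)²) = √(1.967377 + 1.047741) = 1.7364 km
  E: √((-0.0148·111.32)² + (-0.0048·111.26)²) = √(2.714375 + 0.285207) = 1.7319 km
  → nearest: A (0.1008 km)
Q4 at 1.8682°S, 35.4740°E:
  A: √((0.0182·111.32)² + (-0.0051·111.26)²) = √(4.104773 + 0.321972) = 2.1040 km
  B: √((0.0169·111.32)² + (-0.0117·111.26)²) = √(3.539320 + 1.694532) = 2.2878 km
  C: √((0.0077·111.32)² + (-0.0064·111.26)²) = √(0.734730 + 0.507035) = 1.1143 km
  D: √((0.0055·111.32)² + (0.0032·111.26)²) = √(0.374862 + 0.126759) = 0.7083 km
  E: √((0.0033·111.32)² + (-0.0108·111.26)²) = √(0.134950 + 1.443862) = 1.2565 km
  → nearest: D (0.7083 km)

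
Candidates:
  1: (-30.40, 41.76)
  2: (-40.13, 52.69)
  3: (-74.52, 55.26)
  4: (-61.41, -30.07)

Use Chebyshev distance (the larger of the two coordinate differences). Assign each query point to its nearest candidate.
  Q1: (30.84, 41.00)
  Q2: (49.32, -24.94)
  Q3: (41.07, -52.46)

Q1 at (30.84, 41.00):
  1: max(|-61.24|, |0.76|) = 61.24
  2: max(|-70.97|, |11.69|) = 70.97
  3: max(|-105.36|, |14.26|) = 105.36
  4: max(|-92.25|, |-71.07|) = 92.25
  → nearest: 1 (61.24)
Q2 at (49.32, -24.94):
  1: max(|-79.72|, |66.70|) = 79.72
  2: max(|-89.45|, |77.63|) = 89.45
  3: max(|-123.84|, |80.20|) = 123.84
  4: max(|-110.73|, |-5.13|) = 110.73
  → nearest: 1 (79.72)
Q3 at (41.07, -52.46):
  1: max(|-71.47|, |94.22|) = 94.22
  2: max(|-81.20|, |105.15|) = 105.15
  3: max(|-115.59|, |107.72|) = 115.59
  4: max(|-102.48|, |22.39|) = 102.48
  → nearest: 1 (94.22)

Q1→1; Q2→1; Q3→1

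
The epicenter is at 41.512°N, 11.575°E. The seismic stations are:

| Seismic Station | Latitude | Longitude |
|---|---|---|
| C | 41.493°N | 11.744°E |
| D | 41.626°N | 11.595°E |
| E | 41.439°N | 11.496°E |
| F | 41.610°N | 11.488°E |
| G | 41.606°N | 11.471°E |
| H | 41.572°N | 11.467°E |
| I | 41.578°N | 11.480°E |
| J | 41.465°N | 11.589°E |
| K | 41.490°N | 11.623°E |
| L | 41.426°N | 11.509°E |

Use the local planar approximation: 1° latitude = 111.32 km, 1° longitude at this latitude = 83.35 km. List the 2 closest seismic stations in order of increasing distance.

K, J

Distances from 41.512°N, 11.575°E:
C: √((-0.019·111.32)² + (0.169·83.35)²) = √(4.47356 + 198.41962) = 14.244 km
D: √((0.114·111.32)² + (0.020·83.35)²) = √(161.04828 + 2.77889) = 12.799 km
E: √((-0.073·111.32)² + (-0.079·83.35)²) = √(66.03773 + 43.35762) = 10.459 km
F: √((0.098·111.32)² + (-0.087·83.35)²) = √(119.01414 + 52.58353) = 13.100 km
G: √((0.094·111.32)² + (-0.104·83.35)²) = √(109.49697 + 75.14116) = 13.588 km
H: √((0.060·111.32)² + (-0.108·83.35)²) = √(44.61171 + 81.03240) = 11.209 km
I: √((0.066·111.32)² + (-0.095·83.35)²) = √(53.98017 + 62.69868) = 10.802 km
J: √((-0.047·111.32)² + (0.014·83.35)²) = √(27.37424 + 1.36166) = 5.361 km
K: √((-0.022·111.32)² + (0.048·83.35)²) = √(5.99780 + 16.00640) = 4.691 km
L: √((-0.086·111.32)² + (-0.066·83.35)²) = √(91.65229 + 30.26210) = 11.041 km
Sorted: K (4.691 km) < J (5.361 km) < E (10.459 km) < I (10.802 km) < …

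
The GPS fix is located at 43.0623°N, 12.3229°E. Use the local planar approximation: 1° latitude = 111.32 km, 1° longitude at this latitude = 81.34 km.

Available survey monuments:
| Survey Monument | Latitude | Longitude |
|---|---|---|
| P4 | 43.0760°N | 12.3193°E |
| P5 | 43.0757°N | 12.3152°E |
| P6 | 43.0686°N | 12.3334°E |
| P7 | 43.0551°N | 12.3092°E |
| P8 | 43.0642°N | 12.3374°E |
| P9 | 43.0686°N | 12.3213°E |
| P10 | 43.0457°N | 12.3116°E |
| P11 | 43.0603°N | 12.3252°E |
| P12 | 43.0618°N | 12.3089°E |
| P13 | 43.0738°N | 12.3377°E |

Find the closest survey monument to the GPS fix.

P11

Distances from 43.0623°N, 12.3229°E:
P4: √((0.0137·111.32)² + (-0.0036·81.34)²) = √(2.325881 + 0.085746) = 1.5529 km
P5: √((0.0134·111.32)² + (-0.0077·81.34)²) = √(2.225133 + 0.392274) = 1.6178 km
P6: √((0.0063·111.32)² + (0.0105·81.34)²) = √(0.491844 + 0.729436) = 1.1051 km
P7: √((-0.0072·111.32)² + (-0.0137·81.34)²) = √(0.642409 + 1.241794) = 1.3727 km
P8: √((0.0019·111.32)² + (0.0145·81.34)²) = √(0.044736 + 1.391055) = 1.1982 km
P9: √((0.0063·111.32)² + (-0.0016·81.34)²) = √(0.491844 + 0.016937) = 0.7133 km
P10: √((-0.0166·111.32)² + (-0.0113·81.34)²) = √(3.414779 + 0.844822) = 2.0639 km
P11: √((-0.0020·111.32)² + (0.0023·81.34)²) = √(0.049569 + 0.035000) = 0.2908 km
P12: √((-0.0005·111.32)² + (-0.0140·81.34)²) = √(0.003098 + 1.296774) = 1.1401 km
P13: √((0.0115·111.32)² + (0.0148·81.34)²) = √(1.638861 + 1.449211) = 1.7573 km
Minimum: P11 at 0.2908 km.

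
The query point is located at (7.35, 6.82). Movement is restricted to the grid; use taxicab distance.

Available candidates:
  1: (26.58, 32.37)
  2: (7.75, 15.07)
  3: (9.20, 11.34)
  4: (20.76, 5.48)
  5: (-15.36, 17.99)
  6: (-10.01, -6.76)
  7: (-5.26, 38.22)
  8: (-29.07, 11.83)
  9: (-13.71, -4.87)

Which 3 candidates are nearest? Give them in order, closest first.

3, 2, 4

Distances from (7.35, 6.82):
1: |19.23| + |25.55| = 19.23 + 25.55 = 44.78
2: |0.40| + |8.25| = 0.40 + 8.25 = 8.65
3: |1.85| + |4.52| = 1.85 + 4.52 = 6.37
4: |13.41| + |-1.34| = 13.41 + 1.34 = 14.75
5: |-22.71| + |11.17| = 22.71 + 11.17 = 33.88
6: |-17.36| + |-13.58| = 17.36 + 13.58 = 30.94
7: |-12.61| + |31.40| = 12.61 + 31.40 = 44.01
8: |-36.42| + |5.01| = 36.42 + 5.01 = 41.43
9: |-21.06| + |-11.69| = 21.06 + 11.69 = 32.75
Sorted: 3 (6.37) < 2 (8.65) < 4 (14.75) < 6 (30.94) < 9 (32.75) < …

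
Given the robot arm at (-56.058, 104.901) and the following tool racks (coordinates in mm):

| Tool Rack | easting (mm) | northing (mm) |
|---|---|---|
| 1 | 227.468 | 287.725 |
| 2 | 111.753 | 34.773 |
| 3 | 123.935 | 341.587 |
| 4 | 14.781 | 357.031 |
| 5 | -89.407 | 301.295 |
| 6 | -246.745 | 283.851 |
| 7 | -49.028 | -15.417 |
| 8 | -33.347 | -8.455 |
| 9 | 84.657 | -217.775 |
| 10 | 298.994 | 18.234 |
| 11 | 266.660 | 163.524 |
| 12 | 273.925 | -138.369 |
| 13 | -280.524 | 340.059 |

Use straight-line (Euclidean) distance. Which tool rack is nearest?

Distances from (-56.058, 104.901):
1: √((283.526)² + (182.824)²) = √(80386.99268 + 33424.61498) = 337.360 mm
2: √((167.811)² + (-70.128)²) = √(28160.53172 + 4917.93638) = 181.875 mm
3: √((179.993)² + (236.686)²) = √(32397.48005 + 56020.26260) = 297.351 mm
4: √((70.839)² + (252.130)²) = √(5018.16392 + 63569.53690) = 261.893 mm
5: √((-33.349)² + (196.394)²) = √(1112.15580 + 38570.60324) = 199.205 mm
6: √((-190.687)² + (178.950)²) = √(36361.53197 + 32023.10250) = 261.505 mm
7: √((7.030)² + (-120.318)²) = √(49.42090 + 14476.42112) = 120.523 mm
8: √((22.711)² + (-113.356)²) = √(515.78952 + 12849.58274) = 115.609 mm
9: √((140.715)² + (-322.676)²) = √(19800.71123 + 104119.80098) = 352.023 mm
10: √((355.052)² + (-86.667)²) = √(126061.92270 + 7511.16889) = 365.477 mm
11: √((322.718)² + (58.623)²) = √(104146.90752 + 3436.65613) = 327.999 mm
12: √((329.983)² + (-243.270)²) = √(108888.78029 + 59180.29290) = 409.962 mm
13: √((-224.466)² + (235.158)²) = √(50384.98516 + 55299.28496) = 325.091 mm
Minimum: 8 at 115.609 mm.

8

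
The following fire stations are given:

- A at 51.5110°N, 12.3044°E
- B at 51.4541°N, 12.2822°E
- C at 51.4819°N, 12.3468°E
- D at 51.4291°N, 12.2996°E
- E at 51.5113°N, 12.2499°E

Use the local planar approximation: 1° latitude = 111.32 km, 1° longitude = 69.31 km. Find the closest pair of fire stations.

Pairwise distances:
A–B: 6.5183 km
A–C: 4.3738 km
A–D: 9.1232 km
A–E: 3.7775 km
B–C: 5.4428 km
B–D: 3.0331 km
B–E: 6.7496 km
C–D: 6.7268 km
C–E: 7.4711 km
D–E: 9.7774 km
Closest pair: B–D at 3.0331 km.

B and D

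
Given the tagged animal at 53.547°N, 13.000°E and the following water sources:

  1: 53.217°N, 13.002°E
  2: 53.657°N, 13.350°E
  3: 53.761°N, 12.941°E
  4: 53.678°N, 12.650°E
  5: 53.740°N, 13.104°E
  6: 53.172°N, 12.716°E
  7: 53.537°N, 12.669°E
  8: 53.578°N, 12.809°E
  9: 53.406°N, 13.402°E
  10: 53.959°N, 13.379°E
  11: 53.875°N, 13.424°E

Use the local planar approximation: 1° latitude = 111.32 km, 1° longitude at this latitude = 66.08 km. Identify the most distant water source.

10

Distances from 53.547°N, 13.000°E:
1: √((-0.330·111.32)² + (0.002·66.08)²) = √(1349.50431 + 0.01747) = 36.736 km
2: √((0.110·111.32)² + (0.350·66.08)²) = √(149.94492 + 534.90438) = 26.170 km
3: √((0.214·111.32)² + (-0.059·66.08)²) = √(567.51055 + 15.20002) = 24.139 km
4: √((0.131·111.32)² + (-0.350·66.08)²) = √(212.66156 + 534.90438) = 27.342 km
5: √((0.193·111.32)² + (0.104·66.08)²) = √(461.59491 + 47.22878) = 22.557 km
6: √((-0.375·111.32)² + (-0.284·66.08)²) = √(1742.64502 + 352.18978) = 45.769 km
7: √((-0.010·111.32)² + (-0.331·66.08)²) = √(1.23921 + 478.40538) = 21.901 km
8: √((0.031·111.32)² + (-0.191·66.08)²) = √(11.90885 + 159.29671) = 13.085 km
9: √((-0.141·111.32)² + (0.402·66.08)²) = √(246.36818 + 705.65460) = 30.855 km
10: √((0.412·111.32)² + (0.379·66.08)²) = √(2103.49182 + 627.21796) = 52.256 km
11: √((0.328·111.32)² + (0.424·66.08)²) = √(1333.19625 + 785.00384) = 46.024 km
Maximum: 10 at 52.256 km.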